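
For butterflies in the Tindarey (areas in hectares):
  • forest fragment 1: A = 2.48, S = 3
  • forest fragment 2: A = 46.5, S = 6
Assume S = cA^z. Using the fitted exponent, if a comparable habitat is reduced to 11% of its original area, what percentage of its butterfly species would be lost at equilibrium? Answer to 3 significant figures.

40.7%

z = ln(6/3) / ln(46.5/2.48) = 0.6931 / 2.9312 = 0.2365
S_new/S_old = (A_new/A_old)^z = 0.11^0.2365 = exp(0.2365 × -2.2073) = 0.5934
Fraction lost = 1 − 0.5934 = 0.4066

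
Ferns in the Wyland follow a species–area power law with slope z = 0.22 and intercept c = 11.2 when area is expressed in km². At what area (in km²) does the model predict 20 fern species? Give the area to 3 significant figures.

14.0 km²

20 = 11.2 × A^0.22  ⇒  A^0.22 = 20/11.2 = 1.786
ln A = ln(1.786) / 0.22 = 0.5798 / 0.22 = 2.6355
A = e^2.6355 ≈ 13.95 km²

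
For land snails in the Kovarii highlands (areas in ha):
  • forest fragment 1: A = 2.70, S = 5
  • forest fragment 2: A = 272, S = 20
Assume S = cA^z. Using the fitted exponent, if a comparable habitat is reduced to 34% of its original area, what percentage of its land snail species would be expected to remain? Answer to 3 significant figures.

z = ln(20/5) / ln(272/2.7) = 1.3863 / 4.6126 = 0.3005
S_new/S_old = (A_new/A_old)^z = 0.34^0.3005 = exp(0.3005 × -1.0788) = 0.7231

72.3%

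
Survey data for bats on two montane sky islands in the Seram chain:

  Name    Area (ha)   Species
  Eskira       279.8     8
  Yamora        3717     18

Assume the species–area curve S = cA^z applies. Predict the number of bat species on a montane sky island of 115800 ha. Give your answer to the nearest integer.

z = ln(18/8) / ln(3717/279.8) = 0.8109 / 2.5866 = 0.3135
c = 8 / 279.8^0.3135 = 8 / 5.849 = 1.368
S₃ = 1.368 × 115800^0.3135 = 1.368 × 38.68 ≈ 52.91

53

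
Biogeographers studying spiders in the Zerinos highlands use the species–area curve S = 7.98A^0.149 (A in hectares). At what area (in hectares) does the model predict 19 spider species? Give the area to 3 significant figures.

19 = 7.98 × A^0.149  ⇒  A^0.149 = 19/7.98 = 2.381
ln A = ln(2.381) / 0.149 = 0.8675 / 0.149 = 5.8222
A = e^5.8222 ≈ 337.7 hectares

338 hectares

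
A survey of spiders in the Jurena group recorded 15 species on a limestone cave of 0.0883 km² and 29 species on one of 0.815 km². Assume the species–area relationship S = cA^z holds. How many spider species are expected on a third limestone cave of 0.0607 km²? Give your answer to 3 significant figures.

z = ln(29/15) / ln(0.815/0.0883) = 0.6592 / 2.2224 = 0.2966
c = 15 / 0.0883^0.2966 = 15 / 0.4868 = 30.81
S₃ = 30.81 × 0.0607^0.2966 = 30.81 × 0.4356 ≈ 13.42

13.4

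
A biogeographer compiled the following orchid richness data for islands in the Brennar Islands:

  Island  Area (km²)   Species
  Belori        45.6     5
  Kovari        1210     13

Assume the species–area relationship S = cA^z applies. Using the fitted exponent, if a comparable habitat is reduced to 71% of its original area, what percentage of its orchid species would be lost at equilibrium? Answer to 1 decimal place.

z = ln(13/5) / ln(1210/45.6) = 0.9555 / 3.2785 = 0.2915
S_new/S_old = (A_new/A_old)^z = 0.71^0.2915 = exp(0.2915 × -0.3425) = 0.905
Fraction lost = 1 − 0.905 = 0.095

9.5%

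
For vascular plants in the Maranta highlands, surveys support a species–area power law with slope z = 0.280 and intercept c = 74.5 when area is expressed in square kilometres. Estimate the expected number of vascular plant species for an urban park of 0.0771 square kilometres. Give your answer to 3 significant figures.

S = 74.5 × 0.0771^0.28
ln S = ln 74.5 + 0.28 × ln 0.0771 = 4.3108 + 0.28 × -2.5627 = 3.5933
S = e^3.5933 ≈ 36.35

36.4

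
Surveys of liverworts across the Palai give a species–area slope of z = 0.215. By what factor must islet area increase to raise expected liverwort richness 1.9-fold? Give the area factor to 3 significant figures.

19.8

(A₂/A₁)^0.215 = 1.9, so A₂/A₁ = 1.9^(1/0.215) = 1.9^4.651
ln(A₂/A₁) = ln 1.9 / 0.215 = 0.6419 / 0.215 = 2.9854
A₂/A₁ = e^2.9854 ≈ 19.79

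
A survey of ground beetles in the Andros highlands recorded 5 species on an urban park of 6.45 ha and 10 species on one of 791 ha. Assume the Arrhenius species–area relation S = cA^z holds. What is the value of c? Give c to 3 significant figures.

3.82

z = ln(S₂/S₁) / ln(A₂/A₁) = ln(10/5) / ln(791/6.45) = 0.6931 / 4.8092 = 0.1441
c = S₁ / A₁^z = 5 / 6.45^0.1441 = 5 / 1.308 = 3.822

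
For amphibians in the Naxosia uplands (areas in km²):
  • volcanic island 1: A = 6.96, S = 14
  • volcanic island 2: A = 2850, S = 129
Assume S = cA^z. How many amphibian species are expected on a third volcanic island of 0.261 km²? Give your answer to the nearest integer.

4

z = ln(129/14) / ln(2850/6.96) = 2.2208 / 6.0149 = 0.3692
c = 14 / 6.96^0.3692 = 14 / 2.047 = 6.84
S₃ = 6.84 × 0.261^0.3692 = 6.84 × 0.609 ≈ 4.165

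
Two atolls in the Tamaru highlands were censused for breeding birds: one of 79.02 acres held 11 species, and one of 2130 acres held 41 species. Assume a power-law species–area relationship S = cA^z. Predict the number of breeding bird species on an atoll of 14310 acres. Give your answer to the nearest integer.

z = ln(41/11) / ln(2130/79.02) = 1.3157 / 3.2942 = 0.3994
c = 11 / 79.02^0.3994 = 11 / 5.727 = 1.921
S₃ = 1.921 × 14310^0.3994 = 1.921 × 45.68 ≈ 87.74

88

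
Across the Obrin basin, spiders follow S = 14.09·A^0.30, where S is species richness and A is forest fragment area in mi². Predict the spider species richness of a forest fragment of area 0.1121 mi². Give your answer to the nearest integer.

7 species

S = 14.09 × 0.1121^0.3 = 14.09 × 0.5187 ≈ 7.308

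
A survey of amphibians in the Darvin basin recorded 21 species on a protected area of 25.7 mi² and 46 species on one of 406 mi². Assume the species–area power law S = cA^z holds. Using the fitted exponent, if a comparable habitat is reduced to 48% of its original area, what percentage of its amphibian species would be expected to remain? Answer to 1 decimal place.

z = ln(46/21) / ln(406/25.7) = 0.7841 / 2.7599 = 0.2841
S_new/S_old = (A_new/A_old)^z = 0.48^0.2841 = exp(0.2841 × -0.7340) = 0.8118

81.2%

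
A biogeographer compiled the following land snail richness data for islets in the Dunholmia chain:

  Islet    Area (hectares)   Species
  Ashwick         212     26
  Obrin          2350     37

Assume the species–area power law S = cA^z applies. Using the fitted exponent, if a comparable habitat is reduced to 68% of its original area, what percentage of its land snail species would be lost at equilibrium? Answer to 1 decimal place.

z = ln(37/26) / ln(2350/212) = 0.3528 / 2.4056 = 0.1467
S_new/S_old = (A_new/A_old)^z = 0.68^0.1467 = exp(0.1467 × -0.3857) = 0.945
Fraction lost = 1 − 0.945 = 0.05499

5.5%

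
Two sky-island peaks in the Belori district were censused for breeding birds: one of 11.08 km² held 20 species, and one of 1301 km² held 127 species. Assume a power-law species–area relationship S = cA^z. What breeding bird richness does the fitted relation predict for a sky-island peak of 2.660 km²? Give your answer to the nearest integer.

z = ln(127/20) / ln(1301/11.08) = 1.8485 / 4.7657 = 0.3879
c = 20 / 11.08^0.3879 = 20 / 2.542 = 7.869
S₃ = 7.869 × 2.66^0.3879 = 7.869 × 1.461 ≈ 11.5

11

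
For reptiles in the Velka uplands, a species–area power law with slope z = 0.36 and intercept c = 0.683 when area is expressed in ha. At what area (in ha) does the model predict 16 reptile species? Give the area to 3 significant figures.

6380 ha

16 = 0.683 × A^0.36  ⇒  A^0.36 = 16/0.683 = 23.43
ln A = ln(23.43) / 0.36 = 3.1538 / 0.36 = 8.7607
A = e^8.7607 ≈ 6379 ha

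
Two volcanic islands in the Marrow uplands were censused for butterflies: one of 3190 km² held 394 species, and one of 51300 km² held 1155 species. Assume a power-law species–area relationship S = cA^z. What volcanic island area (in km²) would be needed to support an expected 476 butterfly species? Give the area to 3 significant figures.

5200 km²

z = ln(1155/394) / ln(51300/3190) = 1.0755 / 2.7777 = 0.3872
c = 394 / 3190^0.3872 = 394 / 22.73 = 17.33
A = (476/17.33)^(1/0.3872) ⇒ ln A = ln(27.46)/0.3872 = 8.5561
A = e^8.5561 ≈ 5198 km²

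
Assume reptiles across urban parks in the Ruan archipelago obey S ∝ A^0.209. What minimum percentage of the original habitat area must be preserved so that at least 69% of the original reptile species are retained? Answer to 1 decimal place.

Need (A_new/A_old)^0.209 = 0.69, so A_new/A_old = 0.69^(1/0.209) = 0.69^4.785
ln(A_new/A_old) = ln 0.69 / 0.209 = -0.3711 / 0.209 = -1.7754
A_new/A_old = e^-1.7754 ≈ 0.1694

16.9%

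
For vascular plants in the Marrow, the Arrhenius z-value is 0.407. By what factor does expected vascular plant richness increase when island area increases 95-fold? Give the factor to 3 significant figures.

6.38

S₂/S₁ = (A₂/A₁)^z = 95^0.407
ln(S₂/S₁) = 0.407 × ln 95 = 0.407 × 4.5539 = 1.8534
S₂/S₁ = e^1.8534 ≈ 6.382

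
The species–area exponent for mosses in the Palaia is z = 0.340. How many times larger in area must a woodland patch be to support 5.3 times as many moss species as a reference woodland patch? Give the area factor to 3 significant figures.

135

(A₂/A₁)^0.34 = 5.3, so A₂/A₁ = 5.3^(1/0.34) = 5.3^2.941
ln(A₂/A₁) = ln 5.3 / 0.34 = 1.6677 / 0.34 = 4.9050
A₂/A₁ = e^4.9050 ≈ 135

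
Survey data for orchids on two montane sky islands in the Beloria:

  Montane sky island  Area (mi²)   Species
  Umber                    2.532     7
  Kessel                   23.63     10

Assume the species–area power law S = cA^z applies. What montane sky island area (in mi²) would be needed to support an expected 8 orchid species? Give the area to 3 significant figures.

5.84 mi²

z = ln(10/7) / ln(23.63/2.532) = 0.3567 / 2.2335 = 0.1597
c = 7 / 2.532^0.1597 = 7 / 1.16 = 6.035
A = (8/6.035)^(1/0.1597) ⇒ ln A = ln(1.326)/0.1597 = 1.7652
A = e^1.7652 ≈ 5.843 mi²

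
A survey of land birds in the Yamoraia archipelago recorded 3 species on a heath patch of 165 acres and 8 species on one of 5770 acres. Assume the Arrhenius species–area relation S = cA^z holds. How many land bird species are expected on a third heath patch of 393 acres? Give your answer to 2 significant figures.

z = ln(8/3) / ln(5770/165) = 0.9808 / 3.5545 = 0.2759
c = 3 / 165^0.2759 = 3 / 4.092 = 0.7332
S₃ = 0.7332 × 393^0.2759 = 0.7332 × 5.199 ≈ 3.812

3.8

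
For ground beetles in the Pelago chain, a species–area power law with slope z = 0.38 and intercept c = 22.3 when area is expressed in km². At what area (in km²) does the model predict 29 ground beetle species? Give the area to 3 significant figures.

29 = 22.3 × A^0.38  ⇒  A^0.38 = 29/22.3 = 1.3
ln A = ln(1.3) / 0.38 = 0.2627 / 0.38 = 0.6913
A = e^0.6913 ≈ 1.996 km²

2.00 km²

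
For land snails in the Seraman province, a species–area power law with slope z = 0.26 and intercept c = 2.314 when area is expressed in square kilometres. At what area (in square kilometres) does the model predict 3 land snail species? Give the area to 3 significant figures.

2.71 square kilometres

3 = 2.314 × A^0.26  ⇒  A^0.26 = 3/2.314 = 1.296
ln A = ln(1.296) / 0.26 = 0.2596 / 0.26 = 0.9986
A = e^0.9986 ≈ 2.714 square kilometres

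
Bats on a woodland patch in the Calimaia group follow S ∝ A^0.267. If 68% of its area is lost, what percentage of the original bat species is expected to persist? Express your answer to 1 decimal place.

S_new/S_old = (A_new/A_old)^z = 0.32^0.267
= exp(0.267 × ln 0.32) = exp(0.267 × -1.1394) = exp(-0.3042) ≈ 0.7377

73.8%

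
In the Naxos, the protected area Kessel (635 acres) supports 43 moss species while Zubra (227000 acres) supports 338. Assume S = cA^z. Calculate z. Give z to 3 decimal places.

0.351

Taking logs: ln S = ln c + z ln A, so z = (ln S₂ − ln S₁)/(ln A₂ − ln A₁).
z = ln(338/43) / ln(227000/635) = ln(7.86) / ln(357.5) = 2.0618 / 5.8791 = 0.3507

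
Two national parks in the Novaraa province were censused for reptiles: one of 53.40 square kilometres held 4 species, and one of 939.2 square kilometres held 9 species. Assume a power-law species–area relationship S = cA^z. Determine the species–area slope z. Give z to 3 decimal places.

0.283

Taking logs: ln S = ln c + z ln A, so z = (ln S₂ − ln S₁)/(ln A₂ − ln A₁).
z = ln(9/4) / ln(939.2/53.4) = ln(2.25) / ln(17.59) = 0.8109 / 2.8672 = 0.2828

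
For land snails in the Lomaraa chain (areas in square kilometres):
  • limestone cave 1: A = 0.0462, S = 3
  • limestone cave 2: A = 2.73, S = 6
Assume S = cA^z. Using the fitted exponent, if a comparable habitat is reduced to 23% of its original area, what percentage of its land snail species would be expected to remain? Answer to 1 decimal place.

z = ln(6/3) / ln(2.73/0.0462) = 0.6931 / 4.0791 = 0.1699
S_new/S_old = (A_new/A_old)^z = 0.23^0.1699 = exp(0.1699 × -1.4697) = 0.779

77.9%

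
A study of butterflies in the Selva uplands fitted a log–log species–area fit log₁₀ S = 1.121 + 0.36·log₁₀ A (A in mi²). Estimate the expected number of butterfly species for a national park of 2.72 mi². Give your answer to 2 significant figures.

S = 13.21 × 2.72^0.36
ln S = ln 13.21 + 0.36 × ln 2.72 = 2.5812 + 0.36 × 1.0006 = 2.9414
S = e^2.9414 ≈ 18.94

19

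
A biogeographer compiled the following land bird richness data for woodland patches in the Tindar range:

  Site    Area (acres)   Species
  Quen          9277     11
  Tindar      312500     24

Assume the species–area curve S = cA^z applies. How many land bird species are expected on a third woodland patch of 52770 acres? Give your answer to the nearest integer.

16

z = ln(24/11) / ln(312500/9277) = 0.7802 / 3.5171 = 0.2218
c = 11 / 9277^0.2218 = 11 / 7.587 = 1.45
S₃ = 1.45 × 52770^0.2218 = 1.45 × 11.16 ≈ 16.18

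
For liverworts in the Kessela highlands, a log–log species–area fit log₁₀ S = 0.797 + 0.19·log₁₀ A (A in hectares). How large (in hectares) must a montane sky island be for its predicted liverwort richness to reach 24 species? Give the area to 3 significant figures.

1170 hectares

24 = 6.266 × A^0.19  ⇒  A^0.19 = 24/6.266 = 3.83
ln A = ln(3.83) / 0.19 = 1.3429 / 0.19 = 7.0679
A = e^7.0679 ≈ 1174 hectares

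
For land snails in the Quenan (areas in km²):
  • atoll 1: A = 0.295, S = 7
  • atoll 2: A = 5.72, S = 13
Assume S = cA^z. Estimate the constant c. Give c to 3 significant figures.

9.03

z = ln(S₂/S₁) / ln(A₂/A₁) = ln(13/7) / ln(5.72/0.295) = 0.6190 / 2.9647 = 0.2088
c = S₁ / A₁^z = 7 / 0.295^0.2088 = 7 / 0.775 = 9.032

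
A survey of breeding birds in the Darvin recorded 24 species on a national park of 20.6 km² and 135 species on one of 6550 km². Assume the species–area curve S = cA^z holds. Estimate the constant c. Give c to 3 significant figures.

z = ln(S₂/S₁) / ln(A₂/A₁) = ln(135/24) / ln(6550/20.6) = 1.7272 / 5.7619 = 0.2998
c = S₁ / A₁^z = 24 / 20.6^0.2998 = 24 / 2.477 = 9.691

9.69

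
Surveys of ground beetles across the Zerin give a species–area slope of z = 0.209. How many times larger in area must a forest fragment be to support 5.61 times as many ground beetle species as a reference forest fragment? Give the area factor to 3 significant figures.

3830

(A₂/A₁)^0.209 = 5.61, so A₂/A₁ = 5.61^(1/0.209) = 5.61^4.785
ln(A₂/A₁) = ln 5.61 / 0.209 = 1.7246 / 0.209 = 8.2514
A₂/A₁ = e^8.2514 ≈ 3833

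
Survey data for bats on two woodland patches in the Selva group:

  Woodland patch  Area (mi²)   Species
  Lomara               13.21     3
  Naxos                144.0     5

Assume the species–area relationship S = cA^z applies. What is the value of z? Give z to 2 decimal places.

Taking logs: ln S = ln c + z ln A, so z = (ln S₂ − ln S₁)/(ln A₂ − ln A₁).
z = ln(5/3) / ln(144/13.21) = ln(1.667) / ln(10.9) = 0.5108 / 2.3888 = 0.2138

0.21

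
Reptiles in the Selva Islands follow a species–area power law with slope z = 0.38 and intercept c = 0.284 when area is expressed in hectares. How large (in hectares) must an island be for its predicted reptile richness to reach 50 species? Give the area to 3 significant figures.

50 = 0.284 × A^0.38  ⇒  A^0.38 = 50/0.284 = 176.1
ln A = ln(176.1) / 0.38 = 5.1708 / 0.38 = 13.6074
A = e^13.6074 ≈ 812100 hectares

812000 hectares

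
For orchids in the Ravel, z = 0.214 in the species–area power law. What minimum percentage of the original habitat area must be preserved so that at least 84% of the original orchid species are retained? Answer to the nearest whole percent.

44%

Need (A_new/A_old)^0.214 = 0.84, so A_new/A_old = 0.84^(1/0.214) = 0.84^4.673
ln(A_new/A_old) = ln 0.84 / 0.214 = -0.1744 / 0.214 = -0.8147
A_new/A_old = e^-0.8147 ≈ 0.4428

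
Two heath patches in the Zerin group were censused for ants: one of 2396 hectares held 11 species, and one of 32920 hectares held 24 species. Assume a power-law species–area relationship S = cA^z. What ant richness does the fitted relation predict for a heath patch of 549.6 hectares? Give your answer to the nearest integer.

7

z = ln(24/11) / ln(32920/2396) = 0.7802 / 2.6203 = 0.2977
c = 11 / 2396^0.2977 = 11 / 10.14 = 1.084
S₃ = 1.084 × 549.6^0.2977 = 1.084 × 6.544 ≈ 7.096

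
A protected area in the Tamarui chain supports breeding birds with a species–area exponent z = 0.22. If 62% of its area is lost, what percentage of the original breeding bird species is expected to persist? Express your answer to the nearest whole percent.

81%

S_new/S_old = (A_new/A_old)^z = 0.38^0.22
= exp(0.22 × ln 0.38) = exp(0.22 × -0.9676) = exp(-0.2129) ≈ 0.8083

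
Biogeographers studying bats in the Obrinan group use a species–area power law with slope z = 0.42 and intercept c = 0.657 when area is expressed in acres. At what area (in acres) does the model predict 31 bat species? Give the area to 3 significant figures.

9670 acres

31 = 0.657 × A^0.42  ⇒  A^0.42 = 31/0.657 = 47.18
ln A = ln(47.18) / 0.42 = 3.8541 / 0.42 = 9.1763
A = e^9.1763 ≈ 9666 acres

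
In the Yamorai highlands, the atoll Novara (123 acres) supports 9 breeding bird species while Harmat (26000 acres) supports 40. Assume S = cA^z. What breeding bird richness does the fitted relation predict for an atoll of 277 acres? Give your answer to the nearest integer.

11

z = ln(40/9) / ln(26000/123) = 1.4917 / 5.3537 = 0.2786
c = 9 / 123^0.2786 = 9 / 3.822 = 2.355
S₃ = 2.355 × 277^0.2786 = 2.355 × 4.792 ≈ 11.28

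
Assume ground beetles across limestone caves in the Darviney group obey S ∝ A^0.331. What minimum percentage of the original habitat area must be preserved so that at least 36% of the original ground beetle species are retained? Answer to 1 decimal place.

4.6%

Need (A_new/A_old)^0.331 = 0.36, so A_new/A_old = 0.36^(1/0.331) = 0.36^3.021
ln(A_new/A_old) = ln 0.36 / 0.331 = -1.0217 / 0.331 = -3.0866
A_new/A_old = e^-3.0866 ≈ 0.04566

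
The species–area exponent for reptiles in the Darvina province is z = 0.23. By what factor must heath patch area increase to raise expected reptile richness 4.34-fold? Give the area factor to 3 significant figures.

(A₂/A₁)^0.23 = 4.34, so A₂/A₁ = 4.34^(1/0.23) = 4.34^4.348
ln(A₂/A₁) = ln 4.34 / 0.23 = 1.4679 / 0.23 = 6.3821
A₂/A₁ = e^6.3821 ≈ 591.1

591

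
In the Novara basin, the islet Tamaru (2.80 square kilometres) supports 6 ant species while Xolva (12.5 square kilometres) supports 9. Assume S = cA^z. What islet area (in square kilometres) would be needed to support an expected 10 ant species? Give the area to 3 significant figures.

18.4 square kilometres

z = ln(9/6) / ln(12.5/2.8) = 0.4055 / 1.4961 = 0.2710
c = 6 / 2.8^0.2710 = 6 / 1.322 = 4.539
A = (10/4.539)^(1/0.2710) ⇒ ln A = ln(2.203)/0.2710 = 2.9145
A = e^2.9145 ≈ 18.44 square kilometres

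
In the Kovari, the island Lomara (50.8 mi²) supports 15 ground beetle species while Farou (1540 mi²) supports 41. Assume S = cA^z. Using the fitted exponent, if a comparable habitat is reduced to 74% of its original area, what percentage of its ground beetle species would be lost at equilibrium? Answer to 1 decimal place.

8.5%

z = ln(41/15) / ln(1540/50.8) = 1.0055 / 3.4116 = 0.2947
S_new/S_old = (A_new/A_old)^z = 0.74^0.2947 = exp(0.2947 × -0.3011) = 0.9151
Fraction lost = 1 − 0.9151 = 0.08492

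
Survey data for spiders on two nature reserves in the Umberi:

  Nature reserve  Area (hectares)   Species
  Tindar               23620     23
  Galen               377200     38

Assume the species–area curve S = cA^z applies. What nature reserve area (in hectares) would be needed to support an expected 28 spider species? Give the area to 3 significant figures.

z = ln(38/23) / ln(377200/23620) = 0.5021 / 2.7707 = 0.1812
c = 23 / 23620^0.1812 = 23 / 6.202 = 3.709
A = (28/3.709)^(1/0.1812) ⇒ ln A = ln(7.55)/0.1812 = 11.1554
A = e^11.1554 ≈ 69937 hectares

69900 hectares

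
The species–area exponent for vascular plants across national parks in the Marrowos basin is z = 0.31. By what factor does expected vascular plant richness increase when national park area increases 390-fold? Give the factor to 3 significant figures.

S₂/S₁ = (A₂/A₁)^z = 390^0.31
ln(S₂/S₁) = 0.31 × ln 390 = 0.31 × 5.9661 = 1.8495
S₂/S₁ = e^1.8495 ≈ 6.357

6.36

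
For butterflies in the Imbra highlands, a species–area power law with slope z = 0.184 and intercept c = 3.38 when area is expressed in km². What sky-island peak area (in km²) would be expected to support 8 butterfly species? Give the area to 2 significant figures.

8 = 3.38 × A^0.184  ⇒  A^0.184 = 8/3.38 = 2.367
ln A = ln(2.367) / 0.184 = 0.8616 / 0.184 = 4.6824
A = e^4.6824 ≈ 108 km²

110 km²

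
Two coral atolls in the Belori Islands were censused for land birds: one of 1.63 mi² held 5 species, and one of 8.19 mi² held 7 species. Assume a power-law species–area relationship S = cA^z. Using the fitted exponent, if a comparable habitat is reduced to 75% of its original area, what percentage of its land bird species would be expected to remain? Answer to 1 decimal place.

z = ln(7/5) / ln(8.19/1.63) = 0.3365 / 1.6143 = 0.2084
S_new/S_old = (A_new/A_old)^z = 0.75^0.2084 = exp(0.2084 × -0.2877) = 0.9418

94.2%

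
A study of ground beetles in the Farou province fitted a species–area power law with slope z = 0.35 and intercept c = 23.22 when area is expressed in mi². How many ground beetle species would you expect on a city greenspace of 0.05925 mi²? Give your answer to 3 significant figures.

8.64

S = 23.22 × 0.05925^0.35 = 23.22 × 0.3719 ≈ 8.636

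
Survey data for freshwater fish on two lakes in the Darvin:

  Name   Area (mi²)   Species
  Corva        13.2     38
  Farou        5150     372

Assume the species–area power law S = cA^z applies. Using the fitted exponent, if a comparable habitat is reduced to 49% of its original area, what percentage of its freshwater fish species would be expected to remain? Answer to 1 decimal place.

z = ln(372/38) / ln(5150/13.2) = 2.2813 / 5.9665 = 0.3824
S_new/S_old = (A_new/A_old)^z = 0.49^0.3824 = exp(0.3824 × -0.7133) = 0.7613

76.1%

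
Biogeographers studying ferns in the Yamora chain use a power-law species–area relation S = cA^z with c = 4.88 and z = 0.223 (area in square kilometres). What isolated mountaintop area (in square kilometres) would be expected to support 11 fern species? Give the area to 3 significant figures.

11 = 4.88 × A^0.223  ⇒  A^0.223 = 11/4.88 = 2.254
ln A = ln(2.254) / 0.223 = 0.8128 / 0.223 = 3.6446
A = e^3.6446 ≈ 38.27 square kilometres

38.3 square kilometres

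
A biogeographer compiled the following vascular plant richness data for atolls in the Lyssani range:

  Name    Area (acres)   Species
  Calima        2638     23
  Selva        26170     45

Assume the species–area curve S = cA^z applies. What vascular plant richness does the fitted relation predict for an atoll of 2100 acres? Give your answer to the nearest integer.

z = ln(45/23) / ln(26170/2638) = 0.6712 / 2.2946 = 0.2925
c = 23 / 2638^0.2925 = 23 / 10.02 = 2.296
S₃ = 2.296 × 2100^0.2925 = 2.296 × 9.37 ≈ 21.52

22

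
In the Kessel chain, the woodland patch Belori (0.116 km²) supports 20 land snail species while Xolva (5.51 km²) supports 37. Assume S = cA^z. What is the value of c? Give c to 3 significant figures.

z = ln(S₂/S₁) / ln(A₂/A₁) = ln(37/20) / ln(5.51/0.116) = 0.6152 / 3.8607 = 0.1593
c = S₁ / A₁^z = 20 / 0.116^0.1593 = 20 / 0.7095 = 28.19

28.2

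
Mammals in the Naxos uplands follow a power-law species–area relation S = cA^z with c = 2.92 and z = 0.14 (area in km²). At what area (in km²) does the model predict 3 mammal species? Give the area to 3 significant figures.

1.21 km²

3 = 2.92 × A^0.14  ⇒  A^0.14 = 3/2.92 = 1.027
ln A = ln(1.027) / 0.14 = 0.0270 / 0.14 = 0.1931
A = e^0.1931 ≈ 1.213 km²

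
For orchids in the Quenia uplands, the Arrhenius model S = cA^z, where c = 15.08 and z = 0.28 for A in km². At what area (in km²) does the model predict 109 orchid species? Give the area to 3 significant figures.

1170 km²

109 = 15.08 × A^0.28  ⇒  A^0.28 = 109/15.08 = 7.228
ln A = ln(7.228) / 0.28 = 1.9780 / 0.28 = 7.0642
A = e^7.0642 ≈ 1169 km²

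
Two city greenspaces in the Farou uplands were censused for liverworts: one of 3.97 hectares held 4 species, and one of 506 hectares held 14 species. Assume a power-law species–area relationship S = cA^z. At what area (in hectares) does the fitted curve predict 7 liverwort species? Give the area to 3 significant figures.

34.6 hectares

z = ln(14/4) / ln(506/3.97) = 1.2528 / 4.8478 = 0.2584
c = 4 / 3.97^0.2584 = 4 / 1.428 = 2.801
A = (7/2.801)^(1/0.2584) ⇒ ln A = ln(2.499)/0.2584 = 3.5443
A = e^3.5443 ≈ 34.62 hectares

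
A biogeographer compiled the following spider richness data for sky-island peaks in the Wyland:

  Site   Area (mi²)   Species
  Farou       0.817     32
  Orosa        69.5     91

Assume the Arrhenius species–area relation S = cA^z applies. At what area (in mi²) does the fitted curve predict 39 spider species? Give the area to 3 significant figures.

1.89 mi²

z = ln(91/32) / ln(69.5/0.817) = 1.0451 / 4.4434 = 0.2352
c = 32 / 0.817^0.2352 = 32 / 0.9536 = 33.56
A = (39/33.56)^(1/0.2352) ⇒ ln A = ln(1.162)/0.2352 = 0.6390
A = e^0.6390 ≈ 1.895 mi²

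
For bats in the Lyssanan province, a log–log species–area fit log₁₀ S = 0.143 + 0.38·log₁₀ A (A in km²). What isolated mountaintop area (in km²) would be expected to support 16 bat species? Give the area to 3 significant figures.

620 km²

16 = 1.39 × A^0.38  ⇒  A^0.38 = 16/1.39 = 11.51
ln A = ln(11.51) / 0.38 = 2.4433 / 0.38 = 6.4298
A = e^6.4298 ≈ 620 km²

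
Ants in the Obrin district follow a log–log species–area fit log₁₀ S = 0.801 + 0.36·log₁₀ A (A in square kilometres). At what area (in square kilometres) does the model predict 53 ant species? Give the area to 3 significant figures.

53 = 6.324 × A^0.36  ⇒  A^0.36 = 53/6.324 = 8.381
ln A = ln(8.381) / 0.36 = 2.1259 / 0.36 = 5.9053
A = e^5.9053 ≈ 367 square kilometres

367 square kilometres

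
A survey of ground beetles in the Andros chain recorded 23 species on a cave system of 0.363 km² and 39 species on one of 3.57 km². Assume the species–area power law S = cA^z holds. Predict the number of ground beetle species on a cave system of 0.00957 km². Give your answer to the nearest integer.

z = ln(39/23) / ln(3.57/0.363) = 0.5281 / 2.2859 = 0.2310
c = 23 / 0.363^0.2310 = 23 / 0.7913 = 29.07
S₃ = 29.07 × 0.00957^0.2310 = 29.07 × 0.3416 ≈ 9.93

10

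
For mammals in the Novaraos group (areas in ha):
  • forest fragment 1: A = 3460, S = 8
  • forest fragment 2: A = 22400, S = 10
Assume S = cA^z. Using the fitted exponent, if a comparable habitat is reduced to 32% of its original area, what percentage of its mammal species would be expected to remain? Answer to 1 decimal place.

87.3%

z = ln(10/8) / ln(22400/3460) = 0.2231 / 1.8678 = 0.1195
S_new/S_old = (A_new/A_old)^z = 0.32^0.1195 = exp(0.1195 × -1.1394) = 0.8727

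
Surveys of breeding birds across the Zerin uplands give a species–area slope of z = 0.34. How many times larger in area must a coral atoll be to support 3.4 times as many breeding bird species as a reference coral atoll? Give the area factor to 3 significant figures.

(A₂/A₁)^0.34 = 3.4, so A₂/A₁ = 3.4^(1/0.34) = 3.4^2.941
ln(A₂/A₁) = ln 3.4 / 0.34 = 1.2238 / 0.34 = 3.5993
A₂/A₁ = e^3.5993 ≈ 36.57

36.6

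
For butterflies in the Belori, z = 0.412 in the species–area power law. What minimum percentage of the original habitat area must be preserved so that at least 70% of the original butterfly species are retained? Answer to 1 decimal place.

42.1%

Need (A_new/A_old)^0.412 = 0.7, so A_new/A_old = 0.7^(1/0.412) = 0.7^2.427
ln(A_new/A_old) = ln 0.7 / 0.412 = -0.3567 / 0.412 = -0.8657
A_new/A_old = e^-0.8657 ≈ 0.4208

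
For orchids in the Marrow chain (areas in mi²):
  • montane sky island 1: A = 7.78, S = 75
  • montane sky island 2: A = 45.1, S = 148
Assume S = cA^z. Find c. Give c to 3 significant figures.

z = ln(S₂/S₁) / ln(A₂/A₁) = ln(148/75) / ln(45.1/7.78) = 0.6797 / 1.7573 = 0.3868
c = S₁ / A₁^z = 75 / 7.78^0.3868 = 75 / 2.211 = 33.92

33.9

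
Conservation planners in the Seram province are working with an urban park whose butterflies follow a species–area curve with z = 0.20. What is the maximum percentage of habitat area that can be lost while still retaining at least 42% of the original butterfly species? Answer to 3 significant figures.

98.7%

Need (A_new/A_old)^0.2 = 0.42, so A_new/A_old = 0.42^(1/0.2) = 0.42^5
ln(A_new/A_old) = ln 0.42 / 0.2 = -0.8675 / 0.2 = -4.3375
A_new/A_old = e^-4.3375 ≈ 0.01307
Fraction that can be lost = 1 − 0.01307 = 0.9869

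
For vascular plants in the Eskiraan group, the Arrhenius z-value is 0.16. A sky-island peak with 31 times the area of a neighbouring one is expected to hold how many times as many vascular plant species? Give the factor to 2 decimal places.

S₂/S₁ = (A₂/A₁)^z = 31^0.16
ln(S₂/S₁) = 0.16 × ln 31 = 0.16 × 3.4340 = 0.5494
S₂/S₁ = e^0.5494 ≈ 1.732

1.73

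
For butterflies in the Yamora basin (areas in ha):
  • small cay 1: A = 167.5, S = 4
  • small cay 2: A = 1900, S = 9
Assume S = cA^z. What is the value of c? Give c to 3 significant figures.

z = ln(S₂/S₁) / ln(A₂/A₁) = ln(9/4) / ln(1900/167.5) = 0.8109 / 2.4286 = 0.3339
c = S₁ / A₁^z = 4 / 167.5^0.3339 = 4 / 5.529 = 0.7235

0.724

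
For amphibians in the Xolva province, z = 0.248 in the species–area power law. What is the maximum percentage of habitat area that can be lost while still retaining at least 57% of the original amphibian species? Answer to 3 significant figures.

89.6%

Need (A_new/A_old)^0.248 = 0.57, so A_new/A_old = 0.57^(1/0.248) = 0.57^4.032
ln(A_new/A_old) = ln 0.57 / 0.248 = -0.5621 / 0.248 = -2.2666
A_new/A_old = e^-2.2666 ≈ 0.1037
Fraction that can be lost = 1 − 0.1037 = 0.8963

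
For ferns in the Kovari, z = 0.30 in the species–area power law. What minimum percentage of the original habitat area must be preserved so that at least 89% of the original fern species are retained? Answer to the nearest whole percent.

68%

Need (A_new/A_old)^0.3 = 0.89, so A_new/A_old = 0.89^(1/0.3) = 0.89^3.333
ln(A_new/A_old) = ln 0.89 / 0.3 = -0.1165 / 0.3 = -0.3884
A_new/A_old = e^-0.3884 ≈ 0.6781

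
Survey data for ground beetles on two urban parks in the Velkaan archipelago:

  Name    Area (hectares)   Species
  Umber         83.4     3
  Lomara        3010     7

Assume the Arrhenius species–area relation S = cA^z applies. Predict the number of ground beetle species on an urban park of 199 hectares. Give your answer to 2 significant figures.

z = ln(7/3) / ln(3010/83.4) = 0.8473 / 3.5860 = 0.2363
c = 3 / 83.4^0.2363 = 3 / 2.844 = 1.055
S₃ = 1.055 × 199^0.2363 = 1.055 × 3.493 ≈ 3.684

3.7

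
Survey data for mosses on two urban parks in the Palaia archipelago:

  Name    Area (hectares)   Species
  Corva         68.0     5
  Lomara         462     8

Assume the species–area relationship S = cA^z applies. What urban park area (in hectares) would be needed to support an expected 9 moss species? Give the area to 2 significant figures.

750 hectares

z = ln(8/5) / ln(462/68) = 0.4700 / 1.9161 = 0.2453
c = 5 / 68^0.2453 = 5 / 2.815 = 1.776
A = (9/1.776)^(1/0.2453) ⇒ ln A = ln(5.067)/0.2453 = 6.6157
A = e^6.6157 ≈ 746.7 hectares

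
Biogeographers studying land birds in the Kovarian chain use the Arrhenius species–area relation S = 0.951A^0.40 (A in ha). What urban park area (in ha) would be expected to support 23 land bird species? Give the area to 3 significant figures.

23 = 0.951 × A^0.4  ⇒  A^0.4 = 23/0.951 = 24.19
ln A = ln(24.19) / 0.4 = 3.1857 / 0.4 = 7.9643
A = e^7.9643 ≈ 2877 ha

2880 ha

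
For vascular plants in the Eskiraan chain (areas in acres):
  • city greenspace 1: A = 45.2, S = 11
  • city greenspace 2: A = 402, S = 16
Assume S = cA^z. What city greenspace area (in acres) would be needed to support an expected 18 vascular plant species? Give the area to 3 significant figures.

799 acres

z = ln(16/11) / ln(402/45.2) = 0.3747 / 2.1854 = 0.1715
c = 11 / 45.2^0.1715 = 11 / 1.922 = 5.723
A = (18/5.723)^(1/0.1715) ⇒ ln A = ln(3.145)/0.1715 = 6.6834
A = e^6.6834 ≈ 799 acres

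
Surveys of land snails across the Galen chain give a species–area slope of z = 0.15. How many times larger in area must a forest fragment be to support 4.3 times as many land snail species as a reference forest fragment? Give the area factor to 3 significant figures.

16700

(A₂/A₁)^0.15 = 4.3, so A₂/A₁ = 4.3^(1/0.15) = 4.3^6.667
ln(A₂/A₁) = ln 4.3 / 0.15 = 1.4586 / 0.15 = 9.7241
A₂/A₁ = e^9.7241 ≈ 16716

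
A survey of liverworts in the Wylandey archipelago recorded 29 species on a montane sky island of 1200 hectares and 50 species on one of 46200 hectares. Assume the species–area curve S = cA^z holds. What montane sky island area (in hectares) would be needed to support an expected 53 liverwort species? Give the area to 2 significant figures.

68000 hectares

z = ln(50/29) / ln(46200/1200) = 0.5447 / 3.6507 = 0.1492
c = 29 / 1200^0.1492 = 29 / 2.88 = 10.07
A = (53/10.07)^(1/0.1492) ⇒ ln A = ln(5.264)/0.1492 = 11.1312
A = e^11.1312 ≈ 68271 hectares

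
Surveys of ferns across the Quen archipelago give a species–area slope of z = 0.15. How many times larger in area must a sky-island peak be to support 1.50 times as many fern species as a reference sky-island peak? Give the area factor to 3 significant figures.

(A₂/A₁)^0.15 = 1.5, so A₂/A₁ = 1.5^(1/0.15) = 1.5^6.667
ln(A₂/A₁) = ln 1.5 / 0.15 = 0.4055 / 0.15 = 2.7031
A₂/A₁ = e^2.7031 ≈ 14.93

14.9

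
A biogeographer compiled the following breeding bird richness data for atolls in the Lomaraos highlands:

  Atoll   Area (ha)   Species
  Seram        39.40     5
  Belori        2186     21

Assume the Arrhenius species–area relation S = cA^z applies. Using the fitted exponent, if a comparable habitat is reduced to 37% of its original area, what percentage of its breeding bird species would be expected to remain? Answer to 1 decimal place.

z = ln(21/5) / ln(2186/39.4) = 1.4351 / 4.0161 = 0.3573
S_new/S_old = (A_new/A_old)^z = 0.37^0.3573 = exp(0.3573 × -0.9943) = 0.701

70.1%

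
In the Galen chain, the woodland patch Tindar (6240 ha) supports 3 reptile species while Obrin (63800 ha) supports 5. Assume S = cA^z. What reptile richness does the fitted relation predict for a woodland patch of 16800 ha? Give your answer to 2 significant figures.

3.7

z = ln(5/3) / ln(63800/6240) = 0.5108 / 2.3248 = 0.2197
c = 3 / 6240^0.2197 = 3 / 6.822 = 0.4397
S₃ = 0.4397 × 16800^0.2197 = 0.4397 × 8.481 ≈ 3.729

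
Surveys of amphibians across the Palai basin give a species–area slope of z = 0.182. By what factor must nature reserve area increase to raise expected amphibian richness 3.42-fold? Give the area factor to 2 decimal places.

859.43

(A₂/A₁)^0.182 = 3.42, so A₂/A₁ = 3.42^(1/0.182) = 3.42^5.495
ln(A₂/A₁) = ln 3.42 / 0.182 = 1.2296 / 0.182 = 6.7563
A₂/A₁ = e^6.7563 ≈ 859.4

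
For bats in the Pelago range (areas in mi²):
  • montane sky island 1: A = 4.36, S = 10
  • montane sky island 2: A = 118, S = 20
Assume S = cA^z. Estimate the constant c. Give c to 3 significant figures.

7.34

z = ln(S₂/S₁) / ln(A₂/A₁) = ln(20/10) / ln(118/4.36) = 0.6931 / 3.2982 = 0.2102
c = S₁ / A₁^z = 10 / 4.36^0.2102 = 10 / 1.363 = 7.338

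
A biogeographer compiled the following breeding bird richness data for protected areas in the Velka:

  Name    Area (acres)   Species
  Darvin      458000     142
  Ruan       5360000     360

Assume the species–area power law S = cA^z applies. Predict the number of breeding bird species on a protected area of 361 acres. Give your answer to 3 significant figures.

z = ln(360/142) / ln(5360000/458000) = 0.9303 / 2.4599 = 0.3782
c = 142 / 458000^0.3782 = 142 / 138.3 = 1.027
S₃ = 1.027 × 361^0.3782 = 1.027 × 9.273 ≈ 9.52

9.52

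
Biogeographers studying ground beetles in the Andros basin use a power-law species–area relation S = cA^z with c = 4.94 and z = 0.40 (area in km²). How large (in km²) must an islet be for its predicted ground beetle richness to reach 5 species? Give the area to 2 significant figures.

5 = 4.94 × A^0.4  ⇒  A^0.4 = 5/4.94 = 1.012
ln A = ln(1.012) / 0.4 = 0.0121 / 0.4 = 0.0302
A = e^0.0302 ≈ 1.031 km²

1.0 km²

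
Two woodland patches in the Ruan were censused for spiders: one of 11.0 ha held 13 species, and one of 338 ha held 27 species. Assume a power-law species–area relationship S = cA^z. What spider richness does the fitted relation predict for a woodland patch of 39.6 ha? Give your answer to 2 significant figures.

17

z = ln(27/13) / ln(338/11) = 0.7309 / 3.4252 = 0.2134
c = 13 / 11^0.2134 = 13 / 1.668 = 7.793
S₃ = 7.793 × 39.6^0.2134 = 7.793 × 2.192 ≈ 17.09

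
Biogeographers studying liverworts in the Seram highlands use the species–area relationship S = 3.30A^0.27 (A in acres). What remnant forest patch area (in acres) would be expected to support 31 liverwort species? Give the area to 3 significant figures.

31 = 3.3 × A^0.27  ⇒  A^0.27 = 31/3.3 = 9.394
ln A = ln(9.394) / 0.27 = 2.2401 / 0.27 = 8.2965
A = e^8.2965 ≈ 4010 acres

4010 acres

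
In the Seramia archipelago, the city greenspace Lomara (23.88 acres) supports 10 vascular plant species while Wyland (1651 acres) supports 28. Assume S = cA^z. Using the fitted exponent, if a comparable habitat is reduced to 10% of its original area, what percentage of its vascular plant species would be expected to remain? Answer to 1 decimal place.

57.1%

z = ln(28/10) / ln(1651/23.88) = 1.0296 / 4.2361 = 0.2431
S_new/S_old = (A_new/A_old)^z = 0.1^0.2431 = exp(0.2431 × -2.3026) = 0.5714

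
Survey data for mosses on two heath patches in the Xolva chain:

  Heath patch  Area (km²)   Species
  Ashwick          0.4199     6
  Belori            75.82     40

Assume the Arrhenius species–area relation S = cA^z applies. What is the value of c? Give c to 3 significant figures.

z = ln(S₂/S₁) / ln(A₂/A₁) = ln(40/6) / ln(75.82/0.4199) = 1.8971 / 5.1961 = 0.3651
c = S₁ / A₁^z = 6 / 0.4199^0.3651 = 6 / 0.7285 = 8.236

8.24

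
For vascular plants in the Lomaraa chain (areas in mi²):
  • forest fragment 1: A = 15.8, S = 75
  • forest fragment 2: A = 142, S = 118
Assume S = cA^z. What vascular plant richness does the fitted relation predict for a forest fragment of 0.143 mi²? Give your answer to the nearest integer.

z = ln(118/75) / ln(142/15.8) = 0.4532 / 2.1958 = 0.2064
c = 75 / 15.8^0.2064 = 75 / 1.768 = 42.43
S₃ = 42.43 × 0.143^0.2064 = 42.43 × 0.6694 ≈ 28.4

28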